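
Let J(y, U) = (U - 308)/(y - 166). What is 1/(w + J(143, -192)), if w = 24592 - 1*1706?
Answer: 23/526878 ≈ 4.3653e-5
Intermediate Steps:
J(y, U) = (-308 + U)/(-166 + y)
w = 22886 (w = 24592 - 1706 = 22886)
1/(w + J(143, -192)) = 1/(22886 + (-308 - 192)/(-166 + 143)) = 1/(22886 - 500/(-23)) = 1/(22886 - 1/23*(-500)) = 1/(22886 + 500/23) = 1/(526878/23) = 23/526878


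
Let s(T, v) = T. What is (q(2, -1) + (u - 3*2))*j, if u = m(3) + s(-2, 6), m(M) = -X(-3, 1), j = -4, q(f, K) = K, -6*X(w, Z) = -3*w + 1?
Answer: 88/3 ≈ 29.333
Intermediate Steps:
X(w, Z) = -⅙ + w/2 (X(w, Z) = -(-3*w + 1)/6 = -(1 - 3*w)/6 = -⅙ + w/2)
m(M) = 5/3 (m(M) = -(-⅙ + (½)*(-3)) = -(-⅙ - 3/2) = -1*(-5/3) = 5/3)
u = -⅓ (u = 5/3 - 2 = -⅓ ≈ -0.33333)
(q(2, -1) + (u - 3*2))*j = (-1 + (-⅓ - 3*2))*(-4) = (-1 + (-⅓ - 6))*(-4) = (-1 - 19/3)*(-4) = -22/3*(-4) = 88/3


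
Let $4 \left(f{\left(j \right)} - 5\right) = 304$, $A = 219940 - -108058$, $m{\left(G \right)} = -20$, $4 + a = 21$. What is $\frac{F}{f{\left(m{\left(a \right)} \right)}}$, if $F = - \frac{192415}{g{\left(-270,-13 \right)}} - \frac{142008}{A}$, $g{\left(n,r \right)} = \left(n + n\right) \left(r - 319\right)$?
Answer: $- \frac{8857092941}{476308199664} \approx -0.018595$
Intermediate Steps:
$a = 17$ ($a = -4 + 21 = 17$)
$g{\left(n,r \right)} = 2 n \left(-319 + r\right)$
$A = 327998$ ($A = 219940 + 108058 = 327998$)
$f{\left(j \right)} = 81$ ($f{\left(j \right)} = 5 + \frac{1}{4} \cdot 304 = 5 + 76 = 81$)
$F = - \frac{8857092941}{5880348144}$ ($F = - \frac{192415}{2 \left(-270\right) \left(-319 - 13\right)} - \frac{142008}{327998} = - \frac{192415}{2 \left(-270\right) \left(-332\right)} - \frac{71004}{163999} = - \frac{192415}{179280} - \frac{71004}{163999} = \left(-192415\right) \frac{1}{179280} - \frac{71004}{163999} = - \frac{38483}{35856} - \frac{71004}{163999} = - \frac{8857092941}{5880348144} \approx -1.5062$)
$\frac{F}{f{\left(m{\left(a \right)} \right)}} = - \frac{8857092941}{5880348144 \cdot 81} = \left(- \frac{8857092941}{5880348144}\right) \frac{1}{81} = - \frac{8857092941}{476308199664}$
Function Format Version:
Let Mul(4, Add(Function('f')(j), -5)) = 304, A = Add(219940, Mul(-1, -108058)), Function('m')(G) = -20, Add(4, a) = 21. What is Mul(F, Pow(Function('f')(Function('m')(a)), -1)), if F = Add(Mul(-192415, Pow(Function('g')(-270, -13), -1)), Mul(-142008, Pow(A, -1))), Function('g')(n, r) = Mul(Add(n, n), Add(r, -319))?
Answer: Rational(-8857092941, 476308199664) ≈ -0.018595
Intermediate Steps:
a = 17 (a = Add(-4, 21) = 17)
Function('g')(n, r) = Mul(2, n, Add(-319, r)) (Function('g')(n, r) = Mul(Mul(2, n), Add(-319, r)) = Mul(2, n, Add(-319, r)))
A = 327998 (A = Add(219940, 108058) = 327998)
Function('f')(j) = 81 (Function('f')(j) = Add(5, Mul(Rational(1, 4), 304)) = Add(5, 76) = 81)
F = Rational(-8857092941, 5880348144) (F = Add(Mul(-192415, Pow(Mul(2, -270, Add(-319, -13)), -1)), Mul(-142008, Pow(327998, -1))) = Add(Mul(-192415, Pow(Mul(2, -270, -332), -1)), Mul(-142008, Rational(1, 327998))) = Add(Mul(-192415, Pow(179280, -1)), Rational(-71004, 163999)) = Add(Mul(-192415, Rational(1, 179280)), Rational(-71004, 163999)) = Add(Rational(-38483, 35856), Rational(-71004, 163999)) = Rational(-8857092941, 5880348144) ≈ -1.5062)
Mul(F, Pow(Function('f')(Function('m')(a)), -1)) = Mul(Rational(-8857092941, 5880348144), Pow(81, -1)) = Mul(Rational(-8857092941, 5880348144), Rational(1, 81)) = Rational(-8857092941, 476308199664)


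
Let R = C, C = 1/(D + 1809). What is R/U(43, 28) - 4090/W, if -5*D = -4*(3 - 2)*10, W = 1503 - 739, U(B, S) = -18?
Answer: -16721038/3123423 ≈ -5.3534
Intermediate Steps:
W = 764
D = 8 (D = -(-4*(3 - 2))*10/5 = -(-4*1)*10/5 = -(-4)*10/5 = -⅕*(-40) = 8)
C = 1/1817 (C = 1/(8 + 1809) = 1/1817 ≈ 0.00055036)
R = 1/1817 ≈ 0.00055036
R/U(43, 28) - 4090/W = (1/1817)/(-18) - 4090/764 = (1/1817)*(-1/18) - 4090*1/764 = -1/32706 - 2045/382 = -16721038/3123423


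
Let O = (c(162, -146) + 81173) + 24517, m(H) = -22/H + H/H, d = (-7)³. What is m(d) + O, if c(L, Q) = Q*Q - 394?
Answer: 43428281/343 ≈ 1.2661e+5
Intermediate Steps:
d = -343
c(L, Q) = -394 + Q² (c(L, Q) = Q² - 394 = -394 + Q²)
m(H) = 1 - 22/H (m(H) = -22/H + 1 = 1 - 22/H)
O = 126612 (O = ((-394 + (-146)²) + 81173) + 24517 = ((-394 + 21316) + 81173) + 24517 = (20922 + 81173) + 24517 = 102095 + 24517 = 126612)
m(d) + O = (-22 - 343)/(-343) + 126612 = -1/343*(-365) + 126612 = 365/343 + 126612 = 43428281/343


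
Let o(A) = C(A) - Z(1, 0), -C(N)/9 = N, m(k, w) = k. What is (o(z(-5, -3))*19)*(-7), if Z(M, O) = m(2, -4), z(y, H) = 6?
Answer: 7448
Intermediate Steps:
Z(M, O) = 2
C(N) = -9*N
o(A) = -2 - 9*A (o(A) = -9*A - 1*2 = -9*A - 2 = -2 - 9*A)
(o(z(-5, -3))*19)*(-7) = ((-2 - 9*6)*19)*(-7) = ((-2 - 54)*19)*(-7) = -56*19*(-7) = -1064*(-7) = 7448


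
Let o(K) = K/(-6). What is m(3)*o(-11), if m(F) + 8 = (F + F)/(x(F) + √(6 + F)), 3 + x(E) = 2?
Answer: -55/6 ≈ -9.1667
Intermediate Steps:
x(E) = -1 (x(E) = -3 + 2 = -1)
o(K) = -K/6 (o(K) = K*(-⅙) = -K/6)
m(F) = -8 + 2*F/(-1 + √(6 + F)) (m(F) = -8 + (F + F)/(-1 + √(6 + F)) = -8 + (2*F)/(-1 + √(6 + F)) = -8 + 2*F/(-1 + √(6 + F)))
m(3)*o(-11) = (2*(4 + 3 - 4*√(6 + 3))/(-1 + √(6 + 3)))*(-⅙*(-11)) = (2*(4 + 3 - 4*√9)/(-1 + √9))*(11/6) = (2*(4 + 3 - 4*3)/(-1 + 3))*(11/6) = (2*(4 + 3 - 12)/2)*(11/6) = (2*(½)*(-5))*(11/6) = -5*11/6 = -55/6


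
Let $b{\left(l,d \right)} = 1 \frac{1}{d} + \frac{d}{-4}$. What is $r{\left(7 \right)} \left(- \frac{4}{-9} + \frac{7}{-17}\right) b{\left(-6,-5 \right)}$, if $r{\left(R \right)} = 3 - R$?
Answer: $- \frac{7}{51} \approx -0.13725$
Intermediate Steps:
$b{\left(l,d \right)} = \frac{1}{d} - \frac{d}{4}$ ($b{\left(l,d \right)} = \frac{1}{d} + d \left(- \frac{1}{4}\right) = \frac{1}{d} - \frac{d}{4}$)
$r{\left(7 \right)} \left(- \frac{4}{-9} + \frac{7}{-17}\right) b{\left(-6,-5 \right)} = \left(3 - 7\right) \left(- \frac{4}{-9} + \frac{7}{-17}\right) \left(\frac{1}{-5} - - \frac{5}{4}\right) = \left(3 - 7\right) \left(\left(-4\right) \left(- \frac{1}{9}\right) + 7 \left(- \frac{1}{17}\right)\right) \left(- \frac{1}{5} + \frac{5}{4}\right) = - 4 \left(\frac{4}{9} - \frac{7}{17}\right) \frac{21}{20} = \left(-4\right) \frac{5}{153} \cdot \frac{21}{20} = \left(- \frac{20}{153}\right) \frac{21}{20} = - \frac{7}{51}$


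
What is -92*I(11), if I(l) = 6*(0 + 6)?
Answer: -3312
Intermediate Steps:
I(l) = 36 (I(l) = 6*6 = 36)
-92*I(11) = -92*36 = -3312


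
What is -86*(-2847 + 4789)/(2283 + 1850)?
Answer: -167012/4133 ≈ -40.409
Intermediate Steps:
-86*(-2847 + 4789)/(2283 + 1850) = -167012/4133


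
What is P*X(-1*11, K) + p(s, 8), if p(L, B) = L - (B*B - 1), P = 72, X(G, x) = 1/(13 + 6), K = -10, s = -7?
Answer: -1258/19 ≈ -66.211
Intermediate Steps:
X(G, x) = 1/19
p(L, B) = 1 + L - B² (p(L, B) = L - (B² - 1) = L - (-1 + B²) = L + (1 - B²) = 1 + L - B²)
P*X(-1*11, K) + p(s, 8) = 72*(1/19) + (1 - 7 - 1*8²) = 72/19 + (1 - 7 - 1*64) = 72/19 + (1 - 7 - 64) = 72/19 - 70 = -1258/19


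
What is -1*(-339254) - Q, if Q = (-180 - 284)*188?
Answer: 426486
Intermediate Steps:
Q = -87232 (Q = -464*188 = -87232)
-1*(-339254) - Q = -1*(-339254) - 1*(-87232) = 339254 + 87232 = 426486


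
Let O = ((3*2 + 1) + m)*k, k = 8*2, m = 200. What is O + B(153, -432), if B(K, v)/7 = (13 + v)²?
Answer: 1232239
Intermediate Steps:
B(K, v) = 7*(13 + v)²
k = 16
O = 3312 (O = ((3*2 + 1) + 200)*16 = ((6 + 1) + 200)*16 = (7 + 200)*16 = 207*16 = 3312)
O + B(153, -432) = 3312 + 7*(13 - 432)² = 3312 + 7*(-419)² = 3312 + 7*175561 = 3312 + 1228927 = 1232239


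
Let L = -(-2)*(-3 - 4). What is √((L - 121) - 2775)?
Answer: I*√2910 ≈ 53.944*I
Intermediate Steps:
L = -14 (L = -(-2)*(-7) = -2*7 = -14)
√((L - 121) - 2775) = √((-14 - 121) - 2775) = √(-135 - 2775) = √(-2910) = I*√2910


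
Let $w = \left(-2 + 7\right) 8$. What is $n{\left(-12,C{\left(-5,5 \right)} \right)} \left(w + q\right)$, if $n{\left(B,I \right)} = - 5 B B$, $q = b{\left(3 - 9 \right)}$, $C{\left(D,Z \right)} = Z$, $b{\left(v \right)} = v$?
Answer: $-24480$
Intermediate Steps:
$q = -6$ ($q = 3 - 9 = -6$)
$n{\left(B,I \right)} = - 5 B^{2}$
$w = 40$ ($w = 5 \cdot 8 = 40$)
$n{\left(-12,C{\left(-5,5 \right)} \right)} \left(w + q\right) = - 5 \left(-12\right)^{2} \left(40 - 6\right) = \left(-5\right) 144 \cdot 34 = \left(-720\right) 34 = -24480$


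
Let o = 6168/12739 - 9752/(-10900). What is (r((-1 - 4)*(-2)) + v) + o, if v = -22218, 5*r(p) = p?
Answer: -771153359918/34713775 ≈ -22215.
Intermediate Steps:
r(p) = p/5
o = 47865482/34713775 (o = 6168*(1/12739) - 9752*(-1/10900) = 6168/12739 + 2438/2725 = 47865482/34713775 ≈ 1.3789)
(r((-1 - 4)*(-2)) + v) + o = (((-1 - 4)*(-2))/5 - 22218) + 47865482/34713775 = ((-5*(-2))/5 - 22218) + 47865482/34713775 = ((⅕)*10 - 22218) + 47865482/34713775 = (2 - 22218) + 47865482/34713775 = -22216 + 47865482/34713775 = -771153359918/34713775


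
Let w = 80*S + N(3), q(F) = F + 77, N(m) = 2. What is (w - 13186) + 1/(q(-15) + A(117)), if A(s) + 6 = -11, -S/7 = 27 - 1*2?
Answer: -1223279/45 ≈ -27184.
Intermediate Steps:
S = -175 (S = -7*(27 - 1*2) = -7*(27 - 2) = -7*25 = -175)
A(s) = -17 (A(s) = -6 - 11 = -17)
q(F) = 77 + F
w = -13998 (w = 80*(-175) + 2 = -14000 + 2 = -13998)
(w - 13186) + 1/(q(-15) + A(117)) = (-13998 - 13186) + 1/((77 - 15) - 17) = -27184 + 1/(62 - 17) = -27184 + 1/45 = -1223279/45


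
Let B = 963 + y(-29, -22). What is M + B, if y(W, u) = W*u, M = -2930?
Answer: -1329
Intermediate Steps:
B = 1601 (B = 963 - 29*(-22) = 963 + 638 = 1601)
M + B = -2930 + 1601 = -1329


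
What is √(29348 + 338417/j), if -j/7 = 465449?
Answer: √69401307278989/48629 ≈ 171.31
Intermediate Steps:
j = -3258143 (j = -7*465449 = -3258143)
√(29348 + 338417/j) = √(29348 + 338417/(-3258143)) = √(29348 + 338417*(-1/3258143)) = √(29348 - 5051/48629) = √(1427158841/48629) = √69401307278989/48629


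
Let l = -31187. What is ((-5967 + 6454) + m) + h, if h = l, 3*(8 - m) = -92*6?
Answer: -30508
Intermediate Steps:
m = 192 (m = 8 - (-92)*6/3 = 8 - 1/3*(-552) = 8 + 184 = 192)
h = -31187
((-5967 + 6454) + m) + h = ((-5967 + 6454) + 192) - 31187 = (487 + 192) - 31187 = 679 - 31187 = -30508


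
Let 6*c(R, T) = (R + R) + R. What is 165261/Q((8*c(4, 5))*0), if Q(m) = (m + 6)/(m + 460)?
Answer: 12670010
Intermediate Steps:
c(R, T) = R/2 (c(R, T) = ((R + R) + R)/6 = (2*R + R)/6 = (3*R)/6 = R/2)
Q(m) = (6 + m)/(460 + m)
165261/Q((8*c(4, 5))*0) = 165261/(((6 + (8*((½)*4))*0)/(460 + (8*((½)*4))*0))) = 165261/(((6 + (8*2)*0)/(460 + (8*2)*0))) = 165261/(((6 + 16*0)/(460 + 16*0))) = 165261/(((6 + 0)/(460 + 0))) = 165261/((6/460)) = 165261/(((1/460)*6)) = 165261/(3/230) = 165261*(230/3) = 12670010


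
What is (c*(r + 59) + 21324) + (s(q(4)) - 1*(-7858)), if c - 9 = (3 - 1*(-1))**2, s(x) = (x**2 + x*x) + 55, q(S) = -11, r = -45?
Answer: 29829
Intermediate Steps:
s(x) = 55 + 2*x**2 (s(x) = (x**2 + x**2) + 55 = 2*x**2 + 55 = 55 + 2*x**2)
c = 25 (c = 9 + (3 - 1*(-1))**2 = 9 + (3 + 1)**2 = 9 + 4**2 = 9 + 16 = 25)
(c*(r + 59) + 21324) + (s(q(4)) - 1*(-7858)) = (25*(-45 + 59) + 21324) + ((55 + 2*(-11)**2) - 1*(-7858)) = (25*14 + 21324) + ((55 + 2*121) + 7858) = (350 + 21324) + ((55 + 242) + 7858) = 21674 + (297 + 7858) = 21674 + 8155 = 29829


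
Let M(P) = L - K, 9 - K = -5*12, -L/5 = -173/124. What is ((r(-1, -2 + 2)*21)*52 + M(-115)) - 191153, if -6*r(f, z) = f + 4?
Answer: -23778367/124 ≈ -1.9176e+5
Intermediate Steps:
L = 865/124 (L = -(-865)/124 = -5*(-173/124) = 865/124 ≈ 6.9758)
K = 69 (K = 9 - (-5)*12 = 9 - 1*(-60) = 9 + 60 = 69)
M(P) = -7691/124 (M(P) = 865/124 - 1*69 = 865/124 - 69 = -7691/124)
r(f, z) = -⅔ - f/6 (r(f, z) = -(f + 4)/6 = -(4 + f)/6 = -⅔ - f/6)
((r(-1, -2 + 2)*21)*52 + M(-115)) - 191153 = (((-⅔ - ⅙*(-1))*21)*52 - 7691/124) - 191153 = (((-⅔ + ⅙)*21)*52 - 7691/124) - 191153 = (-½*21*52 - 7691/124) - 191153 = (-21/2*52 - 7691/124) - 191153 = (-546 - 7691/124) - 191153 = -75395/124 - 191153 = -23778367/124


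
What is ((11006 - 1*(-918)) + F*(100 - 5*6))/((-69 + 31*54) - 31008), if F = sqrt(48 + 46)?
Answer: -1084/2673 - 70*sqrt(94)/29403 ≈ -0.42862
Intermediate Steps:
F = sqrt(94) ≈ 9.6954
((11006 - 1*(-918)) + F*(100 - 5*6))/((-69 + 31*54) - 31008) = ((11006 - 1*(-918)) + sqrt(94)*(100 - 5*6))/((-69 + 31*54) - 31008) = ((11006 + 918) + sqrt(94)*(100 - 30))/((-69 + 1674) - 31008) = (11924 + sqrt(94)*70)/(1605 - 31008) = (11924 + 70*sqrt(94))/(-29403) = (11924 + 70*sqrt(94))*(-1/29403) = -1084/2673 - 70*sqrt(94)/29403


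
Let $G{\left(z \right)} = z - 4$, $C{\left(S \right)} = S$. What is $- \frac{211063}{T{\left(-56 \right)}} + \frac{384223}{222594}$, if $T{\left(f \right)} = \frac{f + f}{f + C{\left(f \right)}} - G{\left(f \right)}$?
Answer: $- \frac{46957919819}{13578234} \approx -3458.3$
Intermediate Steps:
$G{\left(z \right)} = -4 + z$ ($G{\left(z \right)} = z - 4 = -4 + z$)
$T{\left(f \right)} = 5 - f$ ($T{\left(f \right)} = \frac{f + f}{f + f} - \left(-4 + f\right) = \frac{2 f}{2 f} - \left(-4 + f\right) = 2 f \frac{1}{2 f} - \left(-4 + f\right) = 1 - \left(-4 + f\right) = 5 - f$)
$- \frac{211063}{T{\left(-56 \right)}} + \frac{384223}{222594} = - \frac{211063}{5 - -56} + \frac{384223}{222594} = - \frac{211063}{5 + 56} + 384223 \cdot \frac{1}{222594} = - \frac{211063}{61} + \frac{384223}{222594} = - \frac{46957919819}{13578234}$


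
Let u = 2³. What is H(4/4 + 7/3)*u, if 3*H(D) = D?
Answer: 80/9 ≈ 8.8889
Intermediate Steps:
H(D) = D/3
u = 8
H(4/4 + 7/3)*u = ((4/4 + 7/3)/3)*8 = ((4*(¼) + 7*(⅓))/3)*8 = ((1 + 7/3)/3)*8 = ((⅓)*(10/3))*8 = (10/9)*8 = 80/9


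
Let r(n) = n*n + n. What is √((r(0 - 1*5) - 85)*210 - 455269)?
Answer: I*√468919 ≈ 684.78*I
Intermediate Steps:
r(n) = n + n² (r(n) = n² + n = n + n²)
√((r(0 - 1*5) - 85)*210 - 455269) = √(((0 - 1*5)*(1 + (0 - 1*5)) - 85)*210 - 455269) = √(((0 - 5)*(1 + (0 - 5)) - 85)*210 - 455269) = √((-5*(1 - 5) - 85)*210 - 455269) = √((-5*(-4) - 85)*210 - 455269) = √((20 - 85)*210 - 455269) = √(-65*210 - 455269) = √(-13650 - 455269) = √(-468919) = I*√468919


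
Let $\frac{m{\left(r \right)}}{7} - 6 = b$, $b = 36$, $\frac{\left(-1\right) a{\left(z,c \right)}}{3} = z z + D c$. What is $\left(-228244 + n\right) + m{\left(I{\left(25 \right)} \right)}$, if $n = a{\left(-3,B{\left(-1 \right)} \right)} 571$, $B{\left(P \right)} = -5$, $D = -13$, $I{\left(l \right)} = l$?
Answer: $-354712$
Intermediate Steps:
$a{\left(z,c \right)} = - 3 z^{2} + 39 c$ ($a{\left(z,c \right)} = - 3 \left(z z - 13 c\right) = - 3 \left(z^{2} - 13 c\right) = - 3 z^{2} + 39 c$)
$m{\left(r \right)} = 294$ ($m{\left(r \right)} = 42 + 7 \cdot 36 = 42 + 252 = 294$)
$n = -126762$ ($n = \left(- 3 \left(-3\right)^{2} + 39 \left(-5\right)\right) 571 = \left(\left(-3\right) 9 - 195\right) 571 = \left(-27 - 195\right) 571 = \left(-222\right) 571 = -126762$)
$\left(-228244 + n\right) + m{\left(I{\left(25 \right)} \right)} = \left(-228244 - 126762\right) + 294 = -355006 + 294 = -354712$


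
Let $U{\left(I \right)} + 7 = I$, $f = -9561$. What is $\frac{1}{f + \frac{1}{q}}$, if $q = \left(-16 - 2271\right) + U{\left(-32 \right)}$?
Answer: $- \frac{2326}{22238887} \approx -0.00010459$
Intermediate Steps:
$U{\left(I \right)} = -7 + I$
$q = -2326$ ($q = \left(-16 - 2271\right) - 39 = -2287 - 39 = -2326$)
$\frac{1}{f + \frac{1}{q}} = \frac{1}{-9561 + \frac{1}{-2326}} = \frac{1}{-9561 - \frac{1}{2326}} = \frac{1}{- \frac{22238887}{2326}} = - \frac{2326}{22238887}$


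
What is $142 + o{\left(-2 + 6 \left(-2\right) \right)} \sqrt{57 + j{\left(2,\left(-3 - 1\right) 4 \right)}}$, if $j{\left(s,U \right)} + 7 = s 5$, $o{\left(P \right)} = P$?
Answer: $142 - 28 \sqrt{15} \approx 33.556$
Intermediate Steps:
$j{\left(s,U \right)} = -7 + 5 s$ ($j{\left(s,U \right)} = -7 + s 5 = -7 + 5 s$)
$142 + o{\left(-2 + 6 \left(-2\right) \right)} \sqrt{57 + j{\left(2,\left(-3 - 1\right) 4 \right)}} = 142 + \left(-2 + 6 \left(-2\right)\right) \sqrt{57 + \left(-7 + 5 \cdot 2\right)} = 142 + \left(-2 - 12\right) \sqrt{57 + \left(-7 + 10\right)} = 142 - 14 \sqrt{57 + 3} = 142 - 14 \sqrt{60} = 142 - 14 \cdot 2 \sqrt{15} = 142 - 28 \sqrt{15}$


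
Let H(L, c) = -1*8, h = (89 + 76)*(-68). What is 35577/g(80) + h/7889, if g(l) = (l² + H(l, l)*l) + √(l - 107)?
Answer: 6584067060/1384858727 - 3953*I*√3/1228801 ≈ 4.7543 - 0.0055719*I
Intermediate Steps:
h = -11220 (h = 165*(-68) = -11220)
H(L, c) = -8
g(l) = l² + √(-107 + l) - 8*l (g(l) = (l² - 8*l) + √(l - 107) = (l² - 8*l) + √(-107 + l) = l² + √(-107 + l) - 8*l)
35577/g(80) + h/7889 = 35577/(80² + √(-107 + 80) - 8*80) - 11220/7889 = 35577/(6400 + √(-27) - 640) - 11220*1/7889 = 35577/(6400 + 3*I*√3 - 640) - 11220/7889 = 35577/(5760 + 3*I*√3) - 11220/7889 = -11220/7889 + 35577/(5760 + 3*I*√3)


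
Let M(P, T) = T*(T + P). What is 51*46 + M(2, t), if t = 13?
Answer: 2541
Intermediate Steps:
M(P, T) = T*(P + T)
51*46 + M(2, t) = 51*46 + 13*(2 + 13) = 2346 + 13*15 = 2346 + 195 = 2541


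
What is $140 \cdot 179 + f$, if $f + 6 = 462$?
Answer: $25516$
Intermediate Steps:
$f = 456$ ($f = -6 + 462 = 456$)
$140 \cdot 179 + f = 140 \cdot 179 + 456 = 25060 + 456 = 25516$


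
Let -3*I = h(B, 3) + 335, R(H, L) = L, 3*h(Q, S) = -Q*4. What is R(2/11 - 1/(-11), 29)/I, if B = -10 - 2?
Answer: -29/117 ≈ -0.24786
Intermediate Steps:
B = -12
h(Q, S) = -4*Q/3 (h(Q, S) = (-Q*4)/3 = (-4*Q)/3 = -4*Q/3)
I = -117 (I = -(-4/3*(-12) + 335)/3 = -(16 + 335)/3 = -1/3*351 = -117)
R(2/11 - 1/(-11), 29)/I = 29/(-117) = 29*(-1/117) = -29/117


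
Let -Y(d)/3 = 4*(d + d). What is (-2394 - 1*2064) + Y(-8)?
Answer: -4266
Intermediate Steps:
Y(d) = -24*d (Y(d) = -12*(d + d) = -12*2*d = -24*d)
(-2394 - 1*2064) + Y(-8) = (-2394 - 1*2064) - 24*(-8) = (-2394 - 2064) + 192 = -4458 + 192 = -4266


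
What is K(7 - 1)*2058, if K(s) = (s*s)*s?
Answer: 444528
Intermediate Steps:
K(s) = s³ (K(s) = s²*s = s³)
K(7 - 1)*2058 = (7 - 1)³*2058 = 6³*2058 = 216*2058 = 444528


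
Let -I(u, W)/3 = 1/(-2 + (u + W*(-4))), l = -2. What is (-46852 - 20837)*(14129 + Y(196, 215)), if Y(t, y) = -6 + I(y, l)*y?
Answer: -211226096682/221 ≈ -9.5577e+8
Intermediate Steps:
I(u, W) = -3/(-2 + u - 4*W) (I(u, W) = -3/(-2 + (u + W*(-4))) = -3/(-2 + (u - 4*W)) = -3/(-2 + u - 4*W))
Y(t, y) = -6 + 3*y/(-6 - y) (Y(t, y) = -6 + (3/(2 - y + 4*(-2)))*y = -6 + (3/(2 - y - 8))*y = -6 + (3/(-6 - y))*y = -6 + 3*y/(-6 - y))
(-46852 - 20837)*(14129 + Y(196, 215)) = (-46852 - 20837)*(14129 + 9*(-4 - 1*215)/(6 + 215)) = -67689*(14129 + 9*(-4 - 215)/221) = -67689*(14129 + 9*(1/221)*(-219)) = -67689*(14129 - 1971/221) = -67689*3120538/221 = -211226096682/221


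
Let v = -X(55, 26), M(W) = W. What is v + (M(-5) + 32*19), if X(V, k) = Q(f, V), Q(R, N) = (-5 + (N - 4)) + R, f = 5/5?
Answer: 556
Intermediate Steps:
f = 1 (f = 5*(1/5) = 1)
Q(R, N) = -9 + N + R (Q(R, N) = (-5 + (-4 + N)) + R = (-9 + N) + R = -9 + N + R)
X(V, k) = -8 + V (X(V, k) = -9 + V + 1 = -8 + V)
v = -47 (v = -(-8 + 55) = -1*47 = -47)
v + (M(-5) + 32*19) = -47 + (-5 + 32*19) = -47 + (-5 + 608) = -47 + 603 = 556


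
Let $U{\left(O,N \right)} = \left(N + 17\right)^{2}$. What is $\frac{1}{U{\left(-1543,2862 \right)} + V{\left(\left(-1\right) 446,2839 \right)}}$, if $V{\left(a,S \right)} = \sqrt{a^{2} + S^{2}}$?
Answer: $\frac{8288641}{68701561368044} - \frac{\sqrt{8258837}}{68701561368044} \approx 1.2061 \cdot 10^{-7}$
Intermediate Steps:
$U{\left(O,N \right)} = \left(17 + N\right)^{2}$
$V{\left(a,S \right)} = \sqrt{S^{2} + a^{2}}$
$\frac{1}{U{\left(-1543,2862 \right)} + V{\left(\left(-1\right) 446,2839 \right)}} = \frac{1}{\left(17 + 2862\right)^{2} + \sqrt{2839^{2} + \left(\left(-1\right) 446\right)^{2}}} = \frac{1}{2879^{2} + \sqrt{8059921 + \left(-446\right)^{2}}} = \frac{1}{8288641 + \sqrt{8059921 + 198916}} = \frac{1}{8288641 + \sqrt{8258837}}$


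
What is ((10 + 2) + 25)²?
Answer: 1369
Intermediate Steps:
((10 + 2) + 25)² = (12 + 25)² = 37² = 1369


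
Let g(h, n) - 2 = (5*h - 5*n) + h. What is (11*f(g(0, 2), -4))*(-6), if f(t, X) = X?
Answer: 264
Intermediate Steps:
g(h, n) = 2 - 5*n + 6*h (g(h, n) = 2 + ((5*h - 5*n) + h) = 2 + ((-5*n + 5*h) + h) = 2 + (-5*n + 6*h) = 2 - 5*n + 6*h)
(11*f(g(0, 2), -4))*(-6) = (11*(-4))*(-6) = -44*(-6) = 264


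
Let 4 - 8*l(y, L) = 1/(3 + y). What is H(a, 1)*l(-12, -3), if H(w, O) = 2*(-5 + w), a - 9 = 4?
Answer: 74/9 ≈ 8.2222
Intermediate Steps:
a = 13 (a = 9 + 4 = 13)
H(w, O) = -10 + 2*w
l(y, L) = 1/2 - 1/(8*(3 + y))
H(a, 1)*l(-12, -3) = (-10 + 2*13)*((11 + 4*(-12))/(8*(3 - 12))) = (-10 + 26)*((1/8)*(11 - 48)/(-9)) = 16*((1/8)*(-1/9)*(-37)) = 16*(37/72) = 74/9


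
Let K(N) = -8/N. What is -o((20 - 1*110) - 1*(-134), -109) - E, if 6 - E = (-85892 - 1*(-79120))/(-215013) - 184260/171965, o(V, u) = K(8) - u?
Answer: -850714150106/7394942109 ≈ -115.04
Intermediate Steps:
o(V, u) = -1 - u (o(V, u) = -8/8 - u = -8*1/8 - u = -1 - u)
E = 52060402334/7394942109 (E = 6 - ((-85892 - 1*(-79120))/(-215013) - 184260/171965) = 6 - ((-85892 + 79120)*(-1/215013) - 184260*1/171965) = 6 - (-6772*(-1/215013) - 36852/34393) = 6 - (6772/215013 - 36852/34393) = 6 - 1*(-7690749680/7394942109) = 6 + 7690749680/7394942109 = 52060402334/7394942109 ≈ 7.0400)
-o((20 - 1*110) - 1*(-134), -109) - E = -(-1 - 1*(-109)) - 1*52060402334/7394942109 = -(-1 + 109) - 52060402334/7394942109 = -1*108 - 52060402334/7394942109 = -108 - 52060402334/7394942109 = -850714150106/7394942109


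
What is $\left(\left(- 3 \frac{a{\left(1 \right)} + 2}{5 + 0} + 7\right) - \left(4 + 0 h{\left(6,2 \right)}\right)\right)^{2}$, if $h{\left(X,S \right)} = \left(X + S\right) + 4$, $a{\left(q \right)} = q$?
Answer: $\frac{36}{25} \approx 1.44$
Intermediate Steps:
$h{\left(X,S \right)} = 4 + S + X$ ($h{\left(X,S \right)} = \left(S + X\right) + 4 = 4 + S + X$)
$\left(\left(- 3 \frac{a{\left(1 \right)} + 2}{5 + 0} + 7\right) - \left(4 + 0 h{\left(6,2 \right)}\right)\right)^{2} = \left(\left(- 3 \frac{1 + 2}{5 + 0} + 7\right) - \left(4 + 0 \left(4 + 2 + 6\right)\right)\right)^{2} = \left(\left(- 3 \cdot \frac{3}{5} + 7\right) + \left(-4 + 0 \cdot 12\right)\right)^{2} = \left(\left(- 3 \cdot 3 \cdot \frac{1}{5} + 7\right) + \left(-4 + 0\right)\right)^{2} = \left(\left(\left(-3\right) \frac{3}{5} + 7\right) - 4\right)^{2} = \left(\left(- \frac{9}{5} + 7\right) - 4\right)^{2} = \left(\frac{26}{5} - 4\right)^{2} = \left(\frac{6}{5}\right)^{2} = \frac{36}{25}$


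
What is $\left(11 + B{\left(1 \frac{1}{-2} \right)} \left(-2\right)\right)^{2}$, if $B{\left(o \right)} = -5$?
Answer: $441$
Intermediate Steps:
$\left(11 + B{\left(1 \frac{1}{-2} \right)} \left(-2\right)\right)^{2} = \left(11 - -10\right)^{2} = \left(11 + 10\right)^{2} = 21^{2} = 441$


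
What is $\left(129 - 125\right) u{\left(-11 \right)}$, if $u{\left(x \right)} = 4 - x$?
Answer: $60$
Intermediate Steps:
$\left(129 - 125\right) u{\left(-11 \right)} = \left(129 - 125\right) \left(4 - -11\right) = 4 \left(4 + 11\right) = 4 \cdot 15 = 60$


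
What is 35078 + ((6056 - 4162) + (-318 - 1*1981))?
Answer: 34673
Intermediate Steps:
35078 + ((6056 - 4162) + (-318 - 1*1981)) = 35078 + (1894 + (-318 - 1981)) = 35078 + (1894 - 2299) = 35078 - 405 = 34673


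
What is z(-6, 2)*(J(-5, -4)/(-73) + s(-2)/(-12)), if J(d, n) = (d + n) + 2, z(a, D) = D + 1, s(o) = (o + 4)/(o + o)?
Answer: 241/584 ≈ 0.41267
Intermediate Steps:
s(o) = (4 + o)/(2*o) (s(o) = (4 + o)/((2*o)) = (4 + o)*(1/(2*o)) = (4 + o)/(2*o))
z(a, D) = 1 + D
J(d, n) = 2 + d + n
z(-6, 2)*(J(-5, -4)/(-73) + s(-2)/(-12)) = (1 + 2)*((2 - 5 - 4)/(-73) + ((½)*(4 - 2)/(-2))/(-12)) = 3*(-7*(-1/73) + ((½)*(-½)*2)*(-1/12)) = 3*(7/73 - ½*(-1/12)) = 3*(7/73 + 1/24) = 3*(241/1752) = 241/584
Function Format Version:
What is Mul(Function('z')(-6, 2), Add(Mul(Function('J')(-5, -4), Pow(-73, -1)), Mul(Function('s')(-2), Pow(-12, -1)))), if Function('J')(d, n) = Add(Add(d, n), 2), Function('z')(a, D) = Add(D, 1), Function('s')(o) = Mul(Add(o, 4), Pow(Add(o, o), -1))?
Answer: Rational(241, 584) ≈ 0.41267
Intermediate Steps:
Function('s')(o) = Mul(Rational(1, 2), Pow(o, -1), Add(4, o)) (Function('s')(o) = Mul(Add(4, o), Pow(Mul(2, o), -1)) = Mul(Add(4, o), Mul(Rational(1, 2), Pow(o, -1))) = Mul(Rational(1, 2), Pow(o, -1), Add(4, o)))
Function('z')(a, D) = Add(1, D)
Function('J')(d, n) = Add(2, d, n)
Mul(Function('z')(-6, 2), Add(Mul(Function('J')(-5, -4), Pow(-73, -1)), Mul(Function('s')(-2), Pow(-12, -1)))) = Mul(Add(1, 2), Add(Mul(Add(2, -5, -4), Pow(-73, -1)), Mul(Mul(Rational(1, 2), Pow(-2, -1), Add(4, -2)), Pow(-12, -1)))) = Mul(3, Add(Mul(-7, Rational(-1, 73)), Mul(Mul(Rational(1, 2), Rational(-1, 2), 2), Rational(-1, 12)))) = Mul(3, Add(Rational(7, 73), Mul(Rational(-1, 2), Rational(-1, 12)))) = Mul(3, Add(Rational(7, 73), Rational(1, 24))) = Mul(3, Rational(241, 1752)) = Rational(241, 584)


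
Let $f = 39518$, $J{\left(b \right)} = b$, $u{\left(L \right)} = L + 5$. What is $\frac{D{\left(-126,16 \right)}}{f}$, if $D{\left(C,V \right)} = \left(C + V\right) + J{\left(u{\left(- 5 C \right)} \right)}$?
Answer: $\frac{525}{39518} \approx 0.013285$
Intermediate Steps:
$u{\left(L \right)} = 5 + L$
$D{\left(C,V \right)} = 5 + V - 4 C$ ($D{\left(C,V \right)} = \left(C + V\right) - \left(-5 + 5 C\right) = 5 + V - 4 C$)
$\frac{D{\left(-126,16 \right)}}{f} = \frac{5 + 16 - -504}{39518} = \left(5 + 16 + 504\right) \frac{1}{39518} = 525 \cdot \frac{1}{39518} = \frac{525}{39518}$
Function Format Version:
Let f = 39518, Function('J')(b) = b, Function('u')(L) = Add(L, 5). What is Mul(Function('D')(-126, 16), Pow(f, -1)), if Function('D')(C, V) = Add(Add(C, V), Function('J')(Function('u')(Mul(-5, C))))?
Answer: Rational(525, 39518) ≈ 0.013285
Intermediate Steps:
Function('u')(L) = Add(5, L)
Function('D')(C, V) = Add(5, V, Mul(-4, C)) (Function('D')(C, V) = Add(Add(C, V), Add(5, Mul(-5, C))) = Add(5, V, Mul(-4, C)))
Mul(Function('D')(-126, 16), Pow(f, -1)) = Mul(Add(5, 16, Mul(-4, -126)), Pow(39518, -1)) = Mul(Add(5, 16, 504), Rational(1, 39518)) = Mul(525, Rational(1, 39518)) = Rational(525, 39518)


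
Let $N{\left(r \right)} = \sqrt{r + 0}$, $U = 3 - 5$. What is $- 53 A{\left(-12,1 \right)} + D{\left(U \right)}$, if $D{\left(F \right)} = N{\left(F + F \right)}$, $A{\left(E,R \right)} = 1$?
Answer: $-53 + 2 i \approx -53.0 + 2.0 i$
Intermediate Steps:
$U = -2$
$N{\left(r \right)} = \sqrt{r}$
$D{\left(F \right)} = \sqrt{2} \sqrt{F}$ ($D{\left(F \right)} = \sqrt{F + F} = \sqrt{2 F} = \sqrt{2} \sqrt{F}$)
$- 53 A{\left(-12,1 \right)} + D{\left(U \right)} = \left(-53\right) 1 + \sqrt{2} \sqrt{-2} = -53 + \sqrt{2} i \sqrt{2} = -53 + 2 i$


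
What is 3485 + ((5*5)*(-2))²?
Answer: 5985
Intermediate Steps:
3485 + ((5*5)*(-2))² = 3485 + (25*(-2))² = 3485 + (-50)² = 3485 + 2500 = 5985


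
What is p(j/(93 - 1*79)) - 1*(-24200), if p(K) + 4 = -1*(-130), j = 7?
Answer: 24326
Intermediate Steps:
p(K) = 126 (p(K) = -4 - 1*(-130) = -4 + 130 = 126)
p(j/(93 - 1*79)) - 1*(-24200) = 126 - 1*(-24200) = 126 + 24200 = 24326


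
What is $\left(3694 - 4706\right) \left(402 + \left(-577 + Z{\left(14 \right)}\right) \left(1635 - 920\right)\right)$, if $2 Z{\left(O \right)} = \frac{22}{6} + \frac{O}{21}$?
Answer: $\frac{1246593238}{3} \approx 4.1553 \cdot 10^{8}$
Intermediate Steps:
$Z{\left(O \right)} = \frac{11}{6} + \frac{O}{42}$ ($Z{\left(O \right)} = \frac{\frac{22}{6} + \frac{O}{21}}{2} = \frac{22 \cdot \frac{1}{6} + O \frac{1}{21}}{2} = \frac{\frac{11}{3} + \frac{O}{21}}{2} = \frac{11}{6} + \frac{O}{42}$)
$\left(3694 - 4706\right) \left(402 + \left(-577 + Z{\left(14 \right)}\right) \left(1635 - 920\right)\right) = \left(3694 - 4706\right) \left(402 + \left(-577 + \left(\frac{11}{6} + \frac{1}{42} \cdot 14\right)\right) \left(1635 - 920\right)\right) = - 1012 \left(402 + \left(-577 + \left(\frac{11}{6} + \frac{1}{3}\right)\right) 715\right) = - 1012 \left(402 + \left(-577 + \frac{13}{6}\right) 715\right) = - 1012 \left(402 - \frac{2466035}{6}\right) = \left(-1012\right) \left(- \frac{2463623}{6}\right) = \frac{1246593238}{3}$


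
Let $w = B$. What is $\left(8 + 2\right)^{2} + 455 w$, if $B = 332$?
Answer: $151160$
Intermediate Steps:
$w = 332$
$\left(8 + 2\right)^{2} + 455 w = \left(8 + 2\right)^{2} + 455 \cdot 332 = 10^{2} + 151060 = 100 + 151060 = 151160$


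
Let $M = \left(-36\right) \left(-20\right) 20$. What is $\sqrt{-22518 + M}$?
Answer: $3 i \sqrt{902} \approx 90.1 i$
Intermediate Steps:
$M = 14400$ ($M = 720 \cdot 20 = 14400$)
$\sqrt{-22518 + M} = \sqrt{-22518 + 14400} = \sqrt{-8118} = 3 i \sqrt{902}$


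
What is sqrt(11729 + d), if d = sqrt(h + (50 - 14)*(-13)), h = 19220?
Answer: sqrt(11729 + 8*sqrt(293)) ≈ 108.93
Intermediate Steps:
d = 8*sqrt(293) (d = sqrt(19220 + (50 - 14)*(-13)) = sqrt(19220 + 36*(-13)) = sqrt(19220 - 468) = sqrt(18752) = 8*sqrt(293) ≈ 136.94)
sqrt(11729 + d) = sqrt(11729 + 8*sqrt(293))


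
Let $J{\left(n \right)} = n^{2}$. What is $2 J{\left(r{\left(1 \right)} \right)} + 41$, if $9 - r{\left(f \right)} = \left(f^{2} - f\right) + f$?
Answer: $169$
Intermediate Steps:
$r{\left(f \right)} = 9 - f^{2}$ ($r{\left(f \right)} = 9 - \left(\left(f^{2} - f\right) + f\right) = 9 - f^{2}$)
$2 J{\left(r{\left(1 \right)} \right)} + 41 = 2 \left(9 - 1^{2}\right)^{2} + 41 = 2 \left(9 - 1\right)^{2} + 41 = 2 \cdot 8^{2} + 41 = 2 \cdot 64 + 41 = 128 + 41 = 169$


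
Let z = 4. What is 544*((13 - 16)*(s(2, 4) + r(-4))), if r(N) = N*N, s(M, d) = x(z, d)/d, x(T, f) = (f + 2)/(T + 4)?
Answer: -26418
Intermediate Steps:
x(T, f) = (2 + f)/(4 + T)
s(M, d) = (¼ + d/8)/d (s(M, d) = ((2 + d)/(4 + 4))/d = ((2 + d)/8)/d = (¼ + d/8)/d)
r(N) = N²
544*((13 - 16)*(s(2, 4) + r(-4))) = 544*((13 - 16)*((⅛)*(2 + 4)/4 + (-4)²)) = 544*(-3*((⅛)*(¼)*6 + 16)) = 544*(-3*(3/16 + 16)) = 544*(-3*259/16) = 544*(-777/16) = -26418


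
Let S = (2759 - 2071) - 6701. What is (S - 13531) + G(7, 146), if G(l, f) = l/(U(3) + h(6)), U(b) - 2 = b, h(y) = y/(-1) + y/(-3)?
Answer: -58639/3 ≈ -19546.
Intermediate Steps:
S = -6013 (S = 688 - 6701 = -6013)
h(y) = -4*y/3 (h(y) = y*(-1) + y*(-1/3) = -y - y/3 = -4*y/3)
U(b) = 2 + b
G(l, f) = -l/3 (G(l, f) = l/((2 + 3) - 4/3*6) = l/(5 - 8) = l/(-3) = -l/3)
(S - 13531) + G(7, 146) = (-6013 - 13531) - 1/3*7 = -19544 - 7/3 = -58639/3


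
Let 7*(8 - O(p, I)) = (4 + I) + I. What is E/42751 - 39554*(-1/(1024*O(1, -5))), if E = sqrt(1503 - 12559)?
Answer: 138439/31744 + 4*I*sqrt(691)/42751 ≈ 4.3611 + 0.0024595*I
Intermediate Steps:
E = 4*I*sqrt(691) (E = sqrt(-11056) = 4*I*sqrt(691) ≈ 105.15*I)
O(p, I) = 52/7 - 2*I/7 (O(p, I) = 8 - ((4 + I) + I)/7 = 8 - (4 + 2*I)/7 = 8 + (-4/7 - 2*I/7) = 52/7 - 2*I/7)
E/42751 - 39554*(-1/(1024*O(1, -5))) = (4*I*sqrt(691))/42751 - 39554*(-1/(1024*(52/7 - 2/7*(-5)))) = (4*I*sqrt(691))*(1/42751) - 39554*(-1/(1024*(52/7 + 10/7))) = 4*I*sqrt(691)/42751 - 39554/(((62/7)*32)*(-32)) = 4*I*sqrt(691)/42751 - 39554/((1984/7)*(-32)) = 4*I*sqrt(691)/42751 - 39554/(-63488/7) = 4*I*sqrt(691)/42751 - 39554*(-7/63488) = 4*I*sqrt(691)/42751 + 138439/31744 = 138439/31744 + 4*I*sqrt(691)/42751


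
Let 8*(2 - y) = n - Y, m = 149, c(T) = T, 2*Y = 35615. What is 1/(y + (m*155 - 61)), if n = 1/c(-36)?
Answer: 288/7275439 ≈ 3.9585e-5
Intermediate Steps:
Y = 35615/2 (Y = (½)*35615 = 35615/2 ≈ 17808.)
n = -1/36 (n = 1/(-36) = -1/36 ≈ -0.027778)
y = 641647/288 (y = 2 - (-1/36 - 1*35615/2)/8 = 2 - (-1/36 - 35615/2)/8 = 2 - ⅛*(-641071/36) = 2 + 641071/288 = 641647/288 ≈ 2227.9)
1/(y + (m*155 - 61)) = 1/(641647/288 + (149*155 - 61)) = 1/(641647/288 + (23095 - 61)) = 1/(641647/288 + 23034) = 1/(7275439/288) = 288/7275439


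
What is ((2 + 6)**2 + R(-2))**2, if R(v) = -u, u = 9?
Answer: 3025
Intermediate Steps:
R(v) = -9 (R(v) = -1*9 = -9)
((2 + 6)**2 + R(-2))**2 = ((2 + 6)**2 - 9)**2 = (8**2 - 9)**2 = (64 - 9)**2 = 55**2 = 3025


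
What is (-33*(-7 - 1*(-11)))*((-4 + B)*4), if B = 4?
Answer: 0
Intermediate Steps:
(-33*(-7 - 1*(-11)))*((-4 + B)*4) = (-33*(-7 - 1*(-11)))*((-4 + 4)*4) = (-33*(-7 + 11))*(0*4) = -33*4*0 = -132*0 = 0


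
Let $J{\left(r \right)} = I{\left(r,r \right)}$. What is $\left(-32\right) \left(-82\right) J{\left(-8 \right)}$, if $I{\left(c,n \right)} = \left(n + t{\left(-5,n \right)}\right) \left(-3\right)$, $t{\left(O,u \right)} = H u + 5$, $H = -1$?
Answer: $-39360$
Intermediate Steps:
$t{\left(O,u \right)} = 5 - u$ ($t{\left(O,u \right)} = - u + 5 = 5 - u$)
$I{\left(c,n \right)} = -15$ ($I{\left(c,n \right)} = \left(n - \left(-5 + n\right)\right) \left(-3\right) = 5 \left(-3\right) = -15$)
$J{\left(r \right)} = -15$
$\left(-32\right) \left(-82\right) J{\left(-8 \right)} = \left(-32\right) \left(-82\right) \left(-15\right) = 2624 \left(-15\right) = -39360$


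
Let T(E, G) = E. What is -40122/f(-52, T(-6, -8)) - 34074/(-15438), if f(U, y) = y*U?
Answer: -16910343/133796 ≈ -126.39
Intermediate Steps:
f(U, y) = U*y
-40122/f(-52, T(-6, -8)) - 34074/(-15438) = -40122/((-52*(-6))) - 34074/(-15438) = -40122/312 - 34074*(-1/15438) = -40122*1/312 + 5679/2573 = -6687/52 + 5679/2573 = -16910343/133796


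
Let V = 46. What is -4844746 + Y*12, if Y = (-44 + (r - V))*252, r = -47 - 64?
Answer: -5452570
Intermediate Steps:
r = -111
Y = -50652 (Y = (-44 + (-111 - 1*46))*252 = (-44 + (-111 - 46))*252 = (-44 - 157)*252 = -201*252 = -50652)
-4844746 + Y*12 = -4844746 - 50652*12 = -4844746 - 607824 = -5452570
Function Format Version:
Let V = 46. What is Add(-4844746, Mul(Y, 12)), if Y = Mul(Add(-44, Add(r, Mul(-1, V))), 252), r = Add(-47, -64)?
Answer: -5452570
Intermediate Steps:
r = -111
Y = -50652 (Y = Mul(Add(-44, Add(-111, Mul(-1, 46))), 252) = Mul(Add(-44, Add(-111, -46)), 252) = Mul(Add(-44, -157), 252) = Mul(-201, 252) = -50652)
Add(-4844746, Mul(Y, 12)) = Add(-4844746, Mul(-50652, 12)) = Add(-4844746, -607824) = -5452570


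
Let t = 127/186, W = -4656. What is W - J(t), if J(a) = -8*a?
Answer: -432500/93 ≈ -4650.5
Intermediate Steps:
t = 127/186 (t = 127*(1/186) = 127/186 ≈ 0.68280)
W - J(t) = -4656 - (-8)*127/186 = -4656 - 1*(-508/93) = -4656 + 508/93 = -432500/93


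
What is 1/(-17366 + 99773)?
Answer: 1/82407 ≈ 1.2135e-5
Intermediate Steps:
1/(-17366 + 99773) = 1/82407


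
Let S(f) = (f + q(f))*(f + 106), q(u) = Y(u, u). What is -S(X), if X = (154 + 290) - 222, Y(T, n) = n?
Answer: -145632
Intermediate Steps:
q(u) = u
X = 222 (X = 444 - 222 = 222)
S(f) = 2*f*(106 + f) (S(f) = (f + f)*(f + 106) = (2*f)*(106 + f) = 2*f*(106 + f))
-S(X) = -2*222*(106 + 222) = -2*222*328 = -1*145632 = -145632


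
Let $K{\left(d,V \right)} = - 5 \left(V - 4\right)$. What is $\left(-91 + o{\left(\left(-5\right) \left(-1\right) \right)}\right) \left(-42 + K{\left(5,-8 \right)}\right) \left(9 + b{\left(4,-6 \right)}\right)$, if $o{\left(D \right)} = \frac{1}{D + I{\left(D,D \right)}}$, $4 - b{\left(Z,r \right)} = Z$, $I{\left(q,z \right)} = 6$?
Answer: $- \frac{162000}{11} \approx -14727.0$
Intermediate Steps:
$b{\left(Z,r \right)} = 4 - Z$
$K{\left(d,V \right)} = 20 - 5 V$ ($K{\left(d,V \right)} = - 5 \left(-4 + V\right) = 20 - 5 V$)
$o{\left(D \right)} = \frac{1}{6 + D}$ ($o{\left(D \right)} = \frac{1}{D + 6} = \frac{1}{6 + D}$)
$\left(-91 + o{\left(\left(-5\right) \left(-1\right) \right)}\right) \left(-42 + K{\left(5,-8 \right)}\right) \left(9 + b{\left(4,-6 \right)}\right) = \left(-91 + \frac{1}{6 - -5}\right) \left(-42 + \left(20 - -40\right)\right) \left(9 + \left(4 - 4\right)\right) = \left(-91 + \frac{1}{6 + 5}\right) \left(-42 + \left(20 + 40\right)\right) \left(9 + \left(4 - 4\right)\right) = \left(-91 + \frac{1}{11}\right) \left(-42 + 60\right) \left(9 + 0\right) = \left(-91 + \frac{1}{11}\right) 18 \cdot 9 = \left(- \frac{1000}{11}\right) 162 = - \frac{162000}{11}$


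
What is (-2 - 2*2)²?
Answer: 36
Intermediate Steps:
(-2 - 2*2)² = (-2 - 4)² = (-6)² = 36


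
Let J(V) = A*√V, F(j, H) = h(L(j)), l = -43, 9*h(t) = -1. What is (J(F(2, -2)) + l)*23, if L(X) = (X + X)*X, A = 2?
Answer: -989 + 46*I/3 ≈ -989.0 + 15.333*I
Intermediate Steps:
L(X) = 2*X² (L(X) = (2*X)*X = 2*X²)
h(t) = -⅑ (h(t) = (⅑)*(-1) = -⅑)
F(j, H) = -⅑
J(V) = 2*√V
(J(F(2, -2)) + l)*23 = (2*√(-⅑) - 43)*23 = (2*(I/3) - 43)*23 = (2*I/3 - 43)*23 = (-43 + 2*I/3)*23 = -989 + 46*I/3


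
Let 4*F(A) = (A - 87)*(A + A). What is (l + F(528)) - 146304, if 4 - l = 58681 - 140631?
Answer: 52074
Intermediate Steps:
l = 81954 (l = 4 - (58681 - 140631) = 4 - 1*(-81950) = 4 + 81950 = 81954)
F(A) = A*(-87 + A)/2 (F(A) = ((A - 87)*(A + A))/4 = ((-87 + A)*(2*A))/4 = (2*A*(-87 + A))/4 = A*(-87 + A)/2)
(l + F(528)) - 146304 = (81954 + (½)*528*(-87 + 528)) - 146304 = (81954 + (½)*528*441) - 146304 = (81954 + 116424) - 146304 = 198378 - 146304 = 52074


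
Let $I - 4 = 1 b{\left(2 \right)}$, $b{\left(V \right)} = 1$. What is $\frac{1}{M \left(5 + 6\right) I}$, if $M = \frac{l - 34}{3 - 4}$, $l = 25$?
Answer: $\frac{1}{495} \approx 0.0020202$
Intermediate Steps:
$M = 9$ ($M = \frac{25 - 34}{3 - 4} = - \frac{9}{-1} = \left(-9\right) \left(-1\right) = 9$)
$I = 5$ ($I = 4 + 1 \cdot 1 = 4 + 1 = 5$)
$\frac{1}{M \left(5 + 6\right) I} = \frac{1}{9 \left(5 + 6\right) 5} = \frac{1}{9 \cdot 11 \cdot 5} = \frac{1}{9 \cdot 55} = \frac{1}{495}$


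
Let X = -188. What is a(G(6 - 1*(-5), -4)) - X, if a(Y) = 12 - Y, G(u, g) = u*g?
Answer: 244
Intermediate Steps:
G(u, g) = g*u
a(G(6 - 1*(-5), -4)) - X = (12 - (-4)*(6 - 1*(-5))) - 1*(-188) = (12 - (-4)*(6 + 5)) + 188 = (12 - (-4)*11) + 188 = (12 - 1*(-44)) + 188 = (12 + 44) + 188 = 56 + 188 = 244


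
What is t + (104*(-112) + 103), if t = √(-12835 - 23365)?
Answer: -11545 + 10*I*√362 ≈ -11545.0 + 190.26*I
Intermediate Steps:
t = 10*I*√362 (t = √(-36200) = 10*I*√362 ≈ 190.26*I)
t + (104*(-112) + 103) = 10*I*√362 + (104*(-112) + 103) = 10*I*√362 + (-11648 + 103) = 10*I*√362 - 11545 = -11545 + 10*I*√362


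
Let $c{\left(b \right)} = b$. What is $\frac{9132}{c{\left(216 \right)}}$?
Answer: $\frac{761}{18} \approx 42.278$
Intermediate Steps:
$\frac{9132}{c{\left(216 \right)}} = \frac{9132}{216} = 9132 \cdot \frac{1}{216} = \frac{761}{18}$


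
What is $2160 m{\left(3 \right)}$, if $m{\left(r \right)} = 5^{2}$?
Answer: $54000$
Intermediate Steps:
$m{\left(r \right)} = 25$
$2160 m{\left(3 \right)} = 2160 \cdot 25 = 54000$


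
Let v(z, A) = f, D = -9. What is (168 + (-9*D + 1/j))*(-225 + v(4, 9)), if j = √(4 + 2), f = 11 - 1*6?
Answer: -54780 - 110*√6/3 ≈ -54870.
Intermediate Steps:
f = 5 (f = 11 - 6 = 5)
j = √6 ≈ 2.4495
v(z, A) = 5
(168 + (-9*D + 1/j))*(-225 + v(4, 9)) = (168 + (-9*(-9) + 1/(√6)))*(-225 + 5) = (168 + (81 + √6/6))*(-220) = (249 + √6/6)*(-220) = -54780 - 110*√6/3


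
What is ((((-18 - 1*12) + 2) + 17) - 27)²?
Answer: 1444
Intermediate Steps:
((((-18 - 1*12) + 2) + 17) - 27)² = ((((-18 - 12) + 2) + 17) - 27)² = (((-30 + 2) + 17) - 27)² = ((-28 + 17) - 27)² = (-11 - 27)² = (-38)² = 1444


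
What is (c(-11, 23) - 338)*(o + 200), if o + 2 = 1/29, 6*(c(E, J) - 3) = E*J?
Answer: -12996409/174 ≈ -74692.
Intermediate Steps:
c(E, J) = 3 + E*J/6 (c(E, J) = 3 + (E*J)/6 = 3 + E*J/6)
o = -57/29 (o = -2 + 1/29 = -57/29 ≈ -1.9655)
(c(-11, 23) - 338)*(o + 200) = ((3 + (1/6)*(-11)*23) - 338)*(-57/29 + 200) = ((3 - 253/6) - 338)*(5743/29) = (-235/6 - 338)*(5743/29) = -2263/6*5743/29 = -12996409/174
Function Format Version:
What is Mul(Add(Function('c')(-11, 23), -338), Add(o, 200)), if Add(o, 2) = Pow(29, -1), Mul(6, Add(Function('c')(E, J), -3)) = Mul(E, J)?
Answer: Rational(-12996409, 174) ≈ -74692.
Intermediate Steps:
Function('c')(E, J) = Add(3, Mul(Rational(1, 6), E, J)) (Function('c')(E, J) = Add(3, Mul(Rational(1, 6), Mul(E, J))) = Add(3, Mul(Rational(1, 6), E, J)))
o = Rational(-57, 29) (o = Add(-2, Pow(29, -1)) = Add(-2, Rational(1, 29)) = Rational(-57, 29) ≈ -1.9655)
Mul(Add(Function('c')(-11, 23), -338), Add(o, 200)) = Mul(Add(Add(3, Mul(Rational(1, 6), -11, 23)), -338), Add(Rational(-57, 29), 200)) = Mul(Add(Add(3, Rational(-253, 6)), -338), Rational(5743, 29)) = Mul(Add(Rational(-235, 6), -338), Rational(5743, 29)) = Mul(Rational(-2263, 6), Rational(5743, 29)) = Rational(-12996409, 174)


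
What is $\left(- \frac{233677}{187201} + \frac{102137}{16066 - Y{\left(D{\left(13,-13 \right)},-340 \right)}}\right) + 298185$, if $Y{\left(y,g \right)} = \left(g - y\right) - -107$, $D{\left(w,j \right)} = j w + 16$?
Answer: $\frac{901293627566705}{3022547346} \approx 2.9819 \cdot 10^{5}$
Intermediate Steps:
$D{\left(w,j \right)} = 16 + j w$
$Y{\left(y,g \right)} = 107 + g - y$ ($Y{\left(y,g \right)} = \left(g - y\right) + 107 = 107 + g - y$)
$\left(- \frac{233677}{187201} + \frac{102137}{16066 - Y{\left(D{\left(13,-13 \right)},-340 \right)}}\right) + 298185 = \left(- \frac{233677}{187201} + \frac{102137}{16066 - \left(107 - 340 - \left(16 - 169\right)\right)}\right) + 298185 = \left(\left(-233677\right) \frac{1}{187201} + \frac{102137}{16066 - \left(107 - 340 - \left(16 - 169\right)\right)}\right) + 298185 = \left(- \frac{233677}{187201} + \frac{102137}{16066 - \left(107 - 340 - -153\right)}\right) + 298185 = \left(- \frac{233677}{187201} + \frac{102137}{16066 - \left(107 - 340 + 153\right)}\right) + 298185 = \left(- \frac{233677}{187201} + \frac{102137}{16066 - -80}\right) + 298185 = \left(- \frac{233677}{187201} + \frac{102137}{16066 + 80}\right) + 298185 = \left(- \frac{233677}{187201} + \frac{102137}{16146}\right) + 298185 = \frac{15347199695}{3022547346} + 298185 = \frac{901293627566705}{3022547346}$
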